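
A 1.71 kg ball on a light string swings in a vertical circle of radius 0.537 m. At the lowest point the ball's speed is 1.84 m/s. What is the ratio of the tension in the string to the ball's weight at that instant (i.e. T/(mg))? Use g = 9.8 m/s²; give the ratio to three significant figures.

At the bottom, T − mg = mv²/r, so T = m(v²/r + g) and T/(mg) = v²/(rg) + 1 = (1.84)²/(0.537 × 9.8) + 1 = 0.6433 + 1 = 1.643.

1.64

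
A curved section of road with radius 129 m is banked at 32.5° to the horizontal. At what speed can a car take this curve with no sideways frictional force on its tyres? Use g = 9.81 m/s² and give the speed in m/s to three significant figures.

On a frictionless banked curve, N sinθ = mv²/r and N cosθ = mg, so tanθ = v²/(rg).
v = √(r g tanθ) = √(129 × 9.81 × tan 32.5°) = √(129 × 9.81 × 0.6371) = √806.2 = 28.39 m/s.

28.4 m/s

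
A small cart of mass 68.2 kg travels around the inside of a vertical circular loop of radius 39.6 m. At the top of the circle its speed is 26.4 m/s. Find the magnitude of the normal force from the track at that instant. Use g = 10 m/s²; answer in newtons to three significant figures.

518 N

At the top, both N and the weight mg point inward (toward the centre), so N + mg = mv²/r.
N = m(v²/r − g) = 68.2 × ((26.4)²/39.6 − 10.0) = 68.2 × (17.60 − 10.0) = 68.2 × 7.600 = 518.3 N.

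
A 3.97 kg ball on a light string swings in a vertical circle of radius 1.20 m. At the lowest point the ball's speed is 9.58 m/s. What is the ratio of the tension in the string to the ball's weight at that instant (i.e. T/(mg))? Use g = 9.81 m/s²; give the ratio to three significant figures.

8.80

At the bottom, T − mg = mv²/r, so T = m(v²/r + g) and T/(mg) = v²/(rg) + 1 = (9.58)²/(1.20 × 9.81) + 1 = 7.796 + 1 = 8.796.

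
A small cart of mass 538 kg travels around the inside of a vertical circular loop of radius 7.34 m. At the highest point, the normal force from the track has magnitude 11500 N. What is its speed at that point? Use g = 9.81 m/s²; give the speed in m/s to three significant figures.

At the top, N + mg = mv²/r, so v = √(r(N/m + g)) = √(7.34 × (11500/538 + 9.81)) = √(7.34 × 31.19) = √228.9 = 15.13 m/s.

15.1 m/s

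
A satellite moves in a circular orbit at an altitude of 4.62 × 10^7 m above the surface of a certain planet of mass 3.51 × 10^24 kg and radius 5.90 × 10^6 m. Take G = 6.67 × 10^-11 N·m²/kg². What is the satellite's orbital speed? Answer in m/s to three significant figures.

Orbital radius r = R + h = 5.90 × 10^6 + 4.62 × 10^7 = 5.210 × 10^7 m.
Gravity supplies the centripetal force: G M m / r² = m v² / r, so v = √(GM/r).
v = √(6.67 × 10^-11 × 3.51 × 10^24 / 5.210 × 10^7) = √(4.494 × 10^6) = 2120 m/s.

2120 m/s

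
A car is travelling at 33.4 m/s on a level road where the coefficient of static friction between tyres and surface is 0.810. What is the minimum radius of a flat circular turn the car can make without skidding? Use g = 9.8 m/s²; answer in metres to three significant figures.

At the limit, μ_s m g = m v²/r, so r_min = v²/(μ_s g) = (33.4)²/(0.810 × 9.8) = 1116/7.938 = 140.5 m.

141 m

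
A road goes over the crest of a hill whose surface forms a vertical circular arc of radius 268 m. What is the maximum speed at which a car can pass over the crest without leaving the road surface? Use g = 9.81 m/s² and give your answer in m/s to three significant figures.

51.3 m/s

At the crest the centre of the circle is below the car, so the net downward (centripetal) force is mg − N = mv²/r.
The car leaves the road when N → 0, giving v_max = √(g r) = √(9.81 × 268) = 51.27 m/s.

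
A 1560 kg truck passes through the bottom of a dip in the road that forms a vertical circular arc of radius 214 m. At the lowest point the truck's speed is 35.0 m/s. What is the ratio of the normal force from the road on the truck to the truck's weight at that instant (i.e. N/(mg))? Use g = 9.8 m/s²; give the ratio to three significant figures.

1.58

At the bottom, N − mg = mv²/r, so N = m(v²/r + g) and N/(mg) = v²/(rg) + 1 = (35.0)²/(214 × 9.8) + 1 = 0.5841 + 1 = 1.584.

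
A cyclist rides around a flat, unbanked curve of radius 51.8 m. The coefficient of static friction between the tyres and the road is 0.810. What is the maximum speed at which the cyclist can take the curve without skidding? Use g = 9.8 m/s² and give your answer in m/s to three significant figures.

20.3 m/s

Friction provides the centripetal force on a flat curve. At maximum speed it is at its limiting value: μ_s m g = m v²/r.
Mass cancels: v_max = √(μ_s g r) = √(0.810 × 9.8 × 51.8) = √411.2 = 20.28 m/s.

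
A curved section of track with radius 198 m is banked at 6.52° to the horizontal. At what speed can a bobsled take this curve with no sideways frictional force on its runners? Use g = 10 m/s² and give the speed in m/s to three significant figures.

On a frictionless banked curve, N sinθ = mv²/r and N cosθ = mg, so tanθ = v²/(rg).
v = √(r g tanθ) = √(198 × 10.0 × tan 6.52°) = √(198 × 10.0 × 0.1143) = √226.3 = 15.04 m/s.

15.0 m/s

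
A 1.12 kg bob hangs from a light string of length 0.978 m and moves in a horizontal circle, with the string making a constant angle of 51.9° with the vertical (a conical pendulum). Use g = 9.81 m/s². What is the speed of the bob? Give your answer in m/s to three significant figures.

3.10 m/s

The radius of the circle is r = L sinθ = 0.978 × sin 51.9° = 0.7696 m.
Horizontally T sinθ = mv²/r and vertically T cosθ = mg, so tanθ = v²/(rg).
v = √(r g tanθ) = √(0.7696 × 9.81 × 1.275) = √9.629 = 3.103 m/s.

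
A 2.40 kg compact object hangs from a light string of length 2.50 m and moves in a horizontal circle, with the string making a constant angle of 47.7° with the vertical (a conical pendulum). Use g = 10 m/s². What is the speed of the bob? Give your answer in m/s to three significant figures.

4.51 m/s

The radius of the circle is r = L sinθ = 2.50 × sin 47.7° = 1.849 m.
Horizontally T sinθ = mv²/r and vertically T cosθ = mg, so tanθ = v²/(rg).
v = √(r g tanθ) = √(1.849 × 10.0 × 1.099) = √20.32 = 4.508 m/s.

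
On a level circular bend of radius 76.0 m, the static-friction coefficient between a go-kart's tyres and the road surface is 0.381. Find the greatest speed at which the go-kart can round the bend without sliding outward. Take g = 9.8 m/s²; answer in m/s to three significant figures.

Friction provides the centripetal force on a flat curve. At maximum speed it is at its limiting value: μ_s m g = m v²/r.
Mass cancels: v_max = √(μ_s g r) = √(0.381 × 9.8 × 76.0) = √283.8 = 16.85 m/s.

16.8 m/s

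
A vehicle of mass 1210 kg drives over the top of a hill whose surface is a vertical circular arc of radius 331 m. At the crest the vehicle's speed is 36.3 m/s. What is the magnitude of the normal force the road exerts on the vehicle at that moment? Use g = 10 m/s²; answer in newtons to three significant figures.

At the crest the centripetal acceleration points downward (toward the centre of the arc), so mg − N = mv²/r.
N = m(g − v²/r) = 1210 × (10.0 − (36.3)²/331) = 1210 × (10.0 − 3.981) = 1210 × 6.019 = 7283 N.

7280 N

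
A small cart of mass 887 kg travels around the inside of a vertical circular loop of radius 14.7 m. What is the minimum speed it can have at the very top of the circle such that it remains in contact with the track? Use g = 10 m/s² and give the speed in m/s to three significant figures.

At the top, both weight mg and N point toward the centre: N + mg = mv²/r.
At minimum speed N → 0, so mg = mv_min²/r ⇒ v_min = √(g r) = √(10.0 × 14.7) = 12.12 m/s.

12.1 m/s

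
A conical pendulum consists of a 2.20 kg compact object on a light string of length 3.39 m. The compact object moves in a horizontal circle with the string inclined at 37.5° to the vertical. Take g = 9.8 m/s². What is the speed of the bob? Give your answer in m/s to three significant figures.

The radius of the circle is r = L sinθ = 3.39 × sin 37.5° = 2.064 m.
Horizontally T sinθ = mv²/r and vertically T cosθ = mg, so tanθ = v²/(rg).
v = √(r g tanθ) = √(2.064 × 9.8 × 0.7673) = √15.52 = 3.939 m/s.

3.94 m/s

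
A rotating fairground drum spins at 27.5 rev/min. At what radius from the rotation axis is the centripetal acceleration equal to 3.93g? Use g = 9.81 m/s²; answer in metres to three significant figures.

4.65 m

ω = 27.5 rev/min × 2π/60 = 2.880 rad/s.
a_c = ω²r = 3.93g ⇒ r = 3.93 × 9.81 / (2.880)² = 38.55/8.293 = 4.649 m.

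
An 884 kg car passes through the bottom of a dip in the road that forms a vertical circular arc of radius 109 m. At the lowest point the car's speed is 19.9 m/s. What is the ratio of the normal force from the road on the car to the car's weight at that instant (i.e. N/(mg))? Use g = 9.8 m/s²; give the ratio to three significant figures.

At the bottom, N − mg = mv²/r, so N = m(v²/r + g) and N/(mg) = v²/(rg) + 1 = (19.9)²/(109 × 9.8) + 1 = 0.3707 + 1 = 1.371.

1.37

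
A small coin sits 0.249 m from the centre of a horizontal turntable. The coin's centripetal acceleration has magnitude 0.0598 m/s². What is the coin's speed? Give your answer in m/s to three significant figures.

0.122 m/s

a_c = v²/r ⇒ v = √(a_c · r) = √(0.0598 × 0.249) = √0.01489 = 0.1220 m/s.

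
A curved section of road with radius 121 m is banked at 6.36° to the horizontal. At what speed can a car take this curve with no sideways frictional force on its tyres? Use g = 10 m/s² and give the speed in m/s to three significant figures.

11.6 m/s

On a frictionless banked curve, N sinθ = mv²/r and N cosθ = mg, so tanθ = v²/(rg).
v = √(r g tanθ) = √(121 × 10.0 × tan 6.36°) = √(121 × 10.0 × 0.1115) = √134.9 = 11.61 m/s.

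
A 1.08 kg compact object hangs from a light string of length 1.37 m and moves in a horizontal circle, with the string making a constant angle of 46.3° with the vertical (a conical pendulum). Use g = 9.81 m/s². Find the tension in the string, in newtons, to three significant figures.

15.3 N

Vertically the bob has no acceleration, so T cosθ = mg.
T = mg/cosθ = 1.08 × 9.81 / cos 46.3° = 10.59/0.6909 = 15.34 N.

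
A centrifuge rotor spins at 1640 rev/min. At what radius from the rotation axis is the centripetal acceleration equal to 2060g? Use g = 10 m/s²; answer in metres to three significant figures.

0.698 m

ω = 1640 rev/min × 2π/60 = 171.7 rad/s.
a_c = ω²r = 2060g ⇒ r = 2060 × 10.0 / (171.7)² = 20600/29490 = 0.6984 m.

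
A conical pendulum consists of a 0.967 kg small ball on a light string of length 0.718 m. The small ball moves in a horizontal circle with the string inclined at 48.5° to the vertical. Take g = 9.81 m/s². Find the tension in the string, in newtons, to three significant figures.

14.3 N

Vertically the bob has no acceleration, so T cosθ = mg.
T = mg/cosθ = 0.967 × 9.81 / cos 48.5° = 9.486/0.6626 = 14.32 N.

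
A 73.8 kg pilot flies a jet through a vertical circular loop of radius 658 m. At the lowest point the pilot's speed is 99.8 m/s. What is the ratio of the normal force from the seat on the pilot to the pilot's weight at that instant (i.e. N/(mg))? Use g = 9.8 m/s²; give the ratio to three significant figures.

At the bottom, N − mg = mv²/r, so N = m(v²/r + g) and N/(mg) = v²/(rg) + 1 = (99.8)²/(658 × 9.8) + 1 = 1.545 + 1 = 2.545.

2.54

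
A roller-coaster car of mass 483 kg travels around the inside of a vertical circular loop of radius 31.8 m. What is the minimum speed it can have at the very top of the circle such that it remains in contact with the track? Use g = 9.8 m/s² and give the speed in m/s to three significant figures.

17.7 m/s

At the top, both weight mg and N point toward the centre: N + mg = mv²/r.
At minimum speed N → 0, so mg = mv_min²/r ⇒ v_min = √(g r) = √(9.8 × 31.8) = 17.65 m/s.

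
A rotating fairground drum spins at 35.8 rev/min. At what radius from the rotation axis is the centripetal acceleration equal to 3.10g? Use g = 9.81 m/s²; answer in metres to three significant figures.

ω = 35.8 rev/min × 2π/60 = 3.749 rad/s.
a_c = ω²r = 3.10g ⇒ r = 3.10 × 9.81 / (3.749)² = 30.41/14.05 = 2.164 m.

2.16 m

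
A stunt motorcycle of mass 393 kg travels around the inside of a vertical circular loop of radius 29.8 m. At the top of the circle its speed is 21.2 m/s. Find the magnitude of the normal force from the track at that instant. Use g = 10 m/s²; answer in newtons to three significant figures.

At the top, both N and the weight mg point inward (toward the centre), so N + mg = mv²/r.
N = m(v²/r − g) = 393 × ((21.2)²/29.8 − 10.0) = 393 × (15.08 − 10.0) = 393 × 5.082 = 1997 N.

2000 N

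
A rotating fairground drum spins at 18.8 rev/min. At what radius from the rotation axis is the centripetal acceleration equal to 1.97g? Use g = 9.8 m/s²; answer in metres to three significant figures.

ω = 18.8 rev/min × 2π/60 = 1.969 rad/s.
a_c = ω²r = 1.97g ⇒ r = 1.97 × 9.8 / (1.969)² = 19.31/3.876 = 4.981 m.

4.98 m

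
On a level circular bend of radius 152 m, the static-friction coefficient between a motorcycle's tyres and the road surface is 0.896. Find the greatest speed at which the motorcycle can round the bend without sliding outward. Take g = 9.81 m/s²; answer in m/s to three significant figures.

36.6 m/s

Friction provides the centripetal force on a flat curve. At maximum speed it is at its limiting value: μ_s m g = m v²/r.
Mass cancels: v_max = √(μ_s g r) = √(0.896 × 9.81 × 152) = √1336 = 36.55 m/s.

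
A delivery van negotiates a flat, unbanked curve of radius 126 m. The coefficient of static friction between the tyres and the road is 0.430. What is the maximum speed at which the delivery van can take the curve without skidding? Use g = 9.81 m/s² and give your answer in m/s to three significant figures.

23.1 m/s

Friction provides the centripetal force on a flat curve. At maximum speed it is at its limiting value: μ_s m g = m v²/r.
Mass cancels: v_max = √(μ_s g r) = √(0.430 × 9.81 × 126) = √531.5 = 23.05 m/s.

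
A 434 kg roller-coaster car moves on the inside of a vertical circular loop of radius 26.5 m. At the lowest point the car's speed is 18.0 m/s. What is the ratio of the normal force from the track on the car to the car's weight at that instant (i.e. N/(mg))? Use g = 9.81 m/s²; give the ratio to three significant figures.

At the bottom, N − mg = mv²/r, so N = m(v²/r + g) and N/(mg) = v²/(rg) + 1 = (18.0)²/(26.5 × 9.81) + 1 = 1.246 + 1 = 2.246.

2.25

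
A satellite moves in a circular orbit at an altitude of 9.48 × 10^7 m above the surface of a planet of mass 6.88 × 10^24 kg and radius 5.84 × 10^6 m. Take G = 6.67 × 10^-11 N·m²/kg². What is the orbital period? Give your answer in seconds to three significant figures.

r = R + h = 5.84 × 10^6 + 9.48 × 10^7 = 1.006 × 10^8 m. Gravity provides the centripetal force: G M m / r² = m v² / r ⇒ v = √(GM/r) = 2135 m/s.
T = 2πr/v = 2π × 1.006 × 10^8 / 2135 = 296100 s.

296000 s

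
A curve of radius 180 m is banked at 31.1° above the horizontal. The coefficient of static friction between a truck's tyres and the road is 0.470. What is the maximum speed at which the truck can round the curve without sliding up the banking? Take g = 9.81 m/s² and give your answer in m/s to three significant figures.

51.4 m/s

At the maximum speed, friction acts down the slope at its limiting value f = μN. Radially (horizontal, toward centre): N sinθ + μN cosθ = mv²/r. Vertically: N cosθ − μN sinθ = mg.
Dividing: v² = r g (sinθ + μcosθ)/(cosθ − μsinθ).
sinθ + μcosθ = 0.5165 + 0.470×0.8563 = 0.9190; cosθ − μsinθ = 0.8563 − 0.470×0.5165 = 0.6135.
v² = 180 × 9.81 × 0.9190/0.6135 = 2645 m²/s², so v = 51.43 m/s.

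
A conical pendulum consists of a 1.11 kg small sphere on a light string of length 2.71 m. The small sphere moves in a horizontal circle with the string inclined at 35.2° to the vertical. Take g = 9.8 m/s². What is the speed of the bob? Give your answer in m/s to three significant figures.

The radius of the circle is r = L sinθ = 2.71 × sin 35.2° = 1.562 m.
Horizontally T sinθ = mv²/r and vertically T cosθ = mg, so tanθ = v²/(rg).
v = √(r g tanθ) = √(1.562 × 9.8 × 0.7054) = √10.80 = 3.286 m/s.

3.29 m/s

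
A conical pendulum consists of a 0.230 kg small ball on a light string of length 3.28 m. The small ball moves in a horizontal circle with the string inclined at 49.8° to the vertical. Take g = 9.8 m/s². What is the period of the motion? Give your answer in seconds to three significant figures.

r = L sinθ = 2.505 m. From T sinθ = mω²r and T cosθ = mg: tanθ = ω²r/g, so ω² = g tanθ / r = g/(L cosθ).
ω = √(g/(L cosθ)) = √(9.8/(3.28 × 0.6455)) = √4.629 = 2.152 rad/s.
Period = 2π/ω = 2.920 s.

2.92 s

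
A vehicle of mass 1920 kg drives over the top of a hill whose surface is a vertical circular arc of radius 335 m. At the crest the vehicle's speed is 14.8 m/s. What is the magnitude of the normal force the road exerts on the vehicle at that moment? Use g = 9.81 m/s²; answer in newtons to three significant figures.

17600 N

At the crest the centripetal acceleration points downward (toward the centre of the arc), so mg − N = mv²/r.
N = m(g − v²/r) = 1920 × (9.81 − (14.8)²/335) = 1920 × (9.81 − 0.6539) = 1920 × 9.156 = 17580 N.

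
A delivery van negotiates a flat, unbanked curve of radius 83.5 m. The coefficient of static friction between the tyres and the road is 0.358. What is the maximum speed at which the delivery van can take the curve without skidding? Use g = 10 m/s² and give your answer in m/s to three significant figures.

17.3 m/s

The only inward force on a level bend is static friction, so at the limit f_s = μ_s N = μ_s m g = m v²/r.
Mass cancels: v_max = √(μ_s g r) = √(0.358 × 10.0 × 83.5) = √298.9 = 17.29 m/s.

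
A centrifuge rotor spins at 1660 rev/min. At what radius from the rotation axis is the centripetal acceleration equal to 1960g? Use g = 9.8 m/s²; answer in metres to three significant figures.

0.636 m

ω = 1660 rev/min × 2π/60 = 173.8 rad/s.
a_c = ω²r = 1960g ⇒ r = 1960 × 9.8 / (173.8)² = 19210/30220 = 0.6356 m.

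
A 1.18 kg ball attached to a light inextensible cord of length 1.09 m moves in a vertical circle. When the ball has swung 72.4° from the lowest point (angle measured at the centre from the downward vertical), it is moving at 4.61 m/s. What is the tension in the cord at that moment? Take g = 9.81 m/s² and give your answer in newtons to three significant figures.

Take the radial direction toward the centre of the circle as positive. The component of the weight along the string toward the centre is −mg cos φ (φ measured from the bottom), so Newton's second law along the string gives T − mg cos φ = m v²/r.
cos 72.4° = 0.3024, so T = m(v²/r + g cos φ) = 1.18 × ((4.61)²/1.09 + 9.81 × 0.3024) = 1.18 × (19.50 + (2.966)) = 1.18 × 22.46 = 26.51 N.

26.5 N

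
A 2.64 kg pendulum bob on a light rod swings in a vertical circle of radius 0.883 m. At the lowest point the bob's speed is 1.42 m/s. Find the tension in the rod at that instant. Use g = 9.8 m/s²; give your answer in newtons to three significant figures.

31.9 N

At the lowest point, T points up (toward the centre) and the weight mg points down (away from the centre), so the net inward force is T − mg = mv²/r.
T = m(v²/r + g) = 2.64 × ((1.42)²/0.883 + 9.8) = 2.64 × (2.284 + 9.8) = 2.64 × 12.08 = 31.90 N.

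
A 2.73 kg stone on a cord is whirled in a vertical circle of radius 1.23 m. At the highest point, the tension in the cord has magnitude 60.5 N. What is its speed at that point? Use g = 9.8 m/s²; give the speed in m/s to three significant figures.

6.27 m/s

At the top, T + mg = mv²/r, so v = √(r(T/m + g)) = √(1.23 × (60.5/2.73 + 9.8)) = √(1.23 × 31.96) = √39.31 = 6.270 m/s.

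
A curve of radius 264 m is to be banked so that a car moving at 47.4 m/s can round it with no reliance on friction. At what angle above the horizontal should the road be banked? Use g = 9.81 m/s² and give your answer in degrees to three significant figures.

With no friction, the horizontal component of the normal force provides the centripetal force: N sinθ = mv²/r, while N cosθ = mg vertically.
Dividing: tanθ = v²/(r g) = (47.4)²/(264 × 9.81) = 2247/2590 = 0.8675.
θ = arctan(0.8675) = 40.94°.

40.9°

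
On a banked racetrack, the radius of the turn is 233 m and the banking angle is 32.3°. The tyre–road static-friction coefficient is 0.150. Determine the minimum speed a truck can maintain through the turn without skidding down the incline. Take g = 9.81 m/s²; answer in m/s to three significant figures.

31.7 m/s

At the minimum speed, friction acts up the slope at its limiting value f = μN. Radially (horizontal, toward centre): N sinθ − μN cosθ = mv²/r. Vertically: N cosθ + μN sinθ = mg.
Dividing: v² = r g (sinθ − μcosθ)/(cosθ + μsinθ).
sinθ − μcosθ = 0.5344 − 0.150×0.8453 = 0.4076; cosθ + μsinθ = 0.8453 + 0.150×0.5344 = 0.9254.
v² = 233 × 9.81 × 0.4076/0.9254 = 1007 m²/s², so v = 31.73 m/s.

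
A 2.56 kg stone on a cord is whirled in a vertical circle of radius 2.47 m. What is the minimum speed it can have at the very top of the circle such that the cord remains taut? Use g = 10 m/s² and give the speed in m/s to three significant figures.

At the highest point the centre is directly below, so both the weight and T act inward: T + mg = mv²/r.
At minimum speed T → 0, so mg = mv_min²/r ⇒ v_min = √(g r) = √(10.0 × 2.47) = 4.970 m/s.

4.97 m/s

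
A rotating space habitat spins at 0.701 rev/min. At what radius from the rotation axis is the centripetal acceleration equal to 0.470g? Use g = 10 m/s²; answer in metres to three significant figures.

872 m

ω = 0.701 rev/min × 2π/60 = 0.07341 rad/s.
a_c = ω²r = 0.470g ⇒ r = 0.470 × 10.0 / (0.07341)² = 4.700/0.005389 = 872.2 m.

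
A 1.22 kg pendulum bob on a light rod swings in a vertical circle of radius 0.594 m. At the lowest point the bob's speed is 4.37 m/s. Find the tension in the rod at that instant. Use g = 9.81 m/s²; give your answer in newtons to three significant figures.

At the lowest point, T points up (toward the centre) and the weight mg points down (away from the centre), so the net inward force is T − mg = mv²/r.
T = m(v²/r + g) = 1.22 × ((4.37)²/0.594 + 9.81) = 1.22 × (32.15 + 9.81) = 1.22 × 41.96 = 51.19 N.

51.2 N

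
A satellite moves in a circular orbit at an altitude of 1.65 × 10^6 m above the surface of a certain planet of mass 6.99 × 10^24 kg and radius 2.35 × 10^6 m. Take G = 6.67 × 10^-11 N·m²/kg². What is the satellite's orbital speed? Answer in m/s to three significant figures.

Orbital radius r = R + h = 2.35 × 10^6 + 1.65 × 10^6 = 4.000 × 10^6 m.
Gravity supplies the centripetal force: G M m / r² = m v² / r, so v = √(GM/r).
v = √(6.67 × 10^-11 × 6.99 × 10^24 / 4.000 × 10^6) = √(1.166 × 10^8) = 10800 m/s.

10800 m/s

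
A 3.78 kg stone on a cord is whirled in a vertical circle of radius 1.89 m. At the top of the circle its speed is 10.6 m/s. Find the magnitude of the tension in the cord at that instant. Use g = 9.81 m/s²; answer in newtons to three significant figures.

188 N

At the top, both T and the weight mg point inward (toward the centre), so T + mg = mv²/r.
T = m(v²/r − g) = 3.78 × ((10.6)²/1.89 − 9.81) = 3.78 × (59.45 − 9.81) = 3.78 × 49.64 = 187.6 N.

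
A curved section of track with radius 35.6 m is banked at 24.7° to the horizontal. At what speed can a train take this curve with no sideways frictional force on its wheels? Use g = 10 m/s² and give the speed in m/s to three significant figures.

On a frictionless banked curve, N sinθ = mv²/r and N cosθ = mg, so tanθ = v²/(rg).
v = √(r g tanθ) = √(35.6 × 10.0 × tan 24.7°) = √(35.6 × 10.0 × 0.4599) = √163.7 = 12.80 m/s.

12.8 m/s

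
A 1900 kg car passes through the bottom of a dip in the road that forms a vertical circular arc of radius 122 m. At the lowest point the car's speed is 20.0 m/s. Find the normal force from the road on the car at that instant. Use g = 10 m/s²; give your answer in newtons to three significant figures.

At the lowest point, N points up (toward the centre) and the weight mg points down (away from the centre), so the net inward force is N − mg = mv²/r.
N = m(v²/r + g) = 1900 × ((20.0)²/122 + 10.0) = 1900 × (3.279 + 10.0) = 1900 × 13.28 = 25230 N.

25200 N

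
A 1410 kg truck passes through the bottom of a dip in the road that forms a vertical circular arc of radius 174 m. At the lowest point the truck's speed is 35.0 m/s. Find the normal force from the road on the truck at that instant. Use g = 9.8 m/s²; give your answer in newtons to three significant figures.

23700 N

At the lowest point, N points up (toward the centre) and the weight mg points down (away from the centre), so the net inward force is N − mg = mv²/r.
N = m(v²/r + g) = 1410 × ((35.0)²/174 + 9.8) = 1410 × (7.040 + 9.8) = 1410 × 16.84 = 23740 N.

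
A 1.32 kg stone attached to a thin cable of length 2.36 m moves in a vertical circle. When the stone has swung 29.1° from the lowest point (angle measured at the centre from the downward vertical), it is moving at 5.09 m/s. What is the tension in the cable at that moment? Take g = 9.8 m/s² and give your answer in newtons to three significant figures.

25.8 N

Take the radial direction toward the centre of the circle as positive. The component of the weight along the string toward the centre is −mg cos φ (φ measured from the bottom), so Newton's second law along the string gives T − mg cos φ = m v²/r.
cos 29.1° = 0.8738, so T = m(v²/r + g cos φ) = 1.32 × ((5.09)²/2.36 + 9.8 × 0.8738) = 1.32 × (10.98 + (8.563)) = 1.32 × 19.54 = 25.79 N.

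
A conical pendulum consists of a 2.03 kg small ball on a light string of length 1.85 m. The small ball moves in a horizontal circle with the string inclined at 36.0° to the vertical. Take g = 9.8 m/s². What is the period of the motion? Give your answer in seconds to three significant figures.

2.46 s

r = L sinθ = 1.087 m. From T sinθ = mω²r and T cosθ = mg: tanθ = ω²r/g, so ω² = g tanθ / r = g/(L cosθ).
ω = √(g/(L cosθ)) = √(9.8/(1.85 × 0.8090)) = √6.548 = 2.559 rad/s.
Period = 2π/ω = 2.455 s.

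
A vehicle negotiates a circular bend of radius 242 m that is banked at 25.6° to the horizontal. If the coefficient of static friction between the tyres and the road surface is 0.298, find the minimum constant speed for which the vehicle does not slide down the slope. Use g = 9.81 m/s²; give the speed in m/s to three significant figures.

19.4 m/s

At the minimum speed, friction acts up the slope at its limiting value f = μN. Radially (horizontal, toward centre): N sinθ − μN cosθ = mv²/r. Vertically: N cosθ + μN sinθ = mg.
Dividing: v² = r g (sinθ − μcosθ)/(cosθ + μsinθ).
sinθ − μcosθ = 0.4321 − 0.298×0.9018 = 0.1633; cosθ + μsinθ = 0.9018 + 0.298×0.4321 = 1.031.
v² = 242 × 9.81 × 0.1633/1.031 = 376.3 m²/s², so v = 19.40 m/s.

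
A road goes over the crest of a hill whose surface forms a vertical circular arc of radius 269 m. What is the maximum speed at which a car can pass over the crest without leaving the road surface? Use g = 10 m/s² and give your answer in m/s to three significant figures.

At the crest the centre of the circle is below the car, so the net downward (centripetal) force is mg − N = mv²/r.
The car leaves the road when N → 0, giving v_max = √(g r) = √(10.0 × 269) = 51.87 m/s.

51.9 m/s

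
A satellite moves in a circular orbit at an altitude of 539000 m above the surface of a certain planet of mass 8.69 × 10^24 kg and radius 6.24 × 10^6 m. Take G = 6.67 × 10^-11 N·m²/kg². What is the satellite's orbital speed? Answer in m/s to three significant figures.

9250 m/s

Orbital radius r = R + h = 6.24 × 10^6 + 539000 = 6.779 × 10^6 m.
Gravity supplies the centripetal force: G M m / r² = m v² / r, so v = √(GM/r).
v = √(6.67 × 10^-11 × 8.69 × 10^24 / 6.779 × 10^6) = √(8.550 × 10^7) = 9247 m/s.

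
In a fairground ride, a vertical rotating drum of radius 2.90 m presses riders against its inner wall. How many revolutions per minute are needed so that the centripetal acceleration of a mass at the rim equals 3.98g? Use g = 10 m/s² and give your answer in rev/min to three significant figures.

Require ω²r = 3.98g, so ω = √(3.98 × 10.0/2.90) = 3.705 rad/s.
In rev/min: ω × 60/(2π) = 3.705 × 60/(2π) = 35.38 rev/min.

35.4 rev/min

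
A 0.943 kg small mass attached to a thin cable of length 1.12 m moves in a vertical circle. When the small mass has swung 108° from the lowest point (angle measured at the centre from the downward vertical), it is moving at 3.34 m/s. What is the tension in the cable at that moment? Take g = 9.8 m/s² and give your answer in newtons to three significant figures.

6.54 N

Take the radial direction toward the centre of the circle as positive. The component of the weight along the string toward the centre is −mg cos φ (φ measured from the bottom), so Newton's second law along the string gives T − mg cos φ = m v²/r.
cos 108° = -0.3090, so T = m(v²/r + g cos φ) = 0.943 × ((3.34)²/1.12 + 9.8 × -0.3090) = 0.943 × (9.960 + (-3.028)) = 0.943 × 6.932 = 6.537 N.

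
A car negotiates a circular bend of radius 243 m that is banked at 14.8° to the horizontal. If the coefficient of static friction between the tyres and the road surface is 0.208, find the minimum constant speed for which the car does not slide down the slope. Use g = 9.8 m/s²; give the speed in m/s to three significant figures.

At the minimum speed, friction acts up the slope at its limiting value f = μN. Radially (horizontal, toward centre): N sinθ − μN cosθ = mv²/r. Vertically: N cosθ + μN sinθ = mg.
Dividing: v² = r g (sinθ − μcosθ)/(cosθ + μsinθ).
sinθ − μcosθ = 0.2554 − 0.208×0.9668 = 0.05435; cosθ + μsinθ = 0.9668 + 0.208×0.2554 = 1.020.
v² = 243 × 9.8 × 0.05435/1.020 = 126.9 m²/s², so v = 11.26 m/s.

11.3 m/s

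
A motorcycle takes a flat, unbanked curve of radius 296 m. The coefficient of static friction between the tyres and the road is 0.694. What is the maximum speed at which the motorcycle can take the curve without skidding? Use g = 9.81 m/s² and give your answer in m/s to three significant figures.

On a flat curve, static friction is the only horizontal force, so it must supply the full centripetal force: μ_s m g = m v²/r.
Mass cancels: v_max = √(μ_s g r) = √(0.694 × 9.81 × 296) = √2015 = 44.89 m/s.

44.9 m/s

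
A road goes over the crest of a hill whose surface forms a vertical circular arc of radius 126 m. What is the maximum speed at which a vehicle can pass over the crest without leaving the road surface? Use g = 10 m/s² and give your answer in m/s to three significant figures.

35.5 m/s

At the crest the centre of the circle is below the vehicle, so the net downward (centripetal) force is mg − N = mv²/r.
The vehicle leaves the road when N → 0, giving v_max = √(g r) = √(10.0 × 126) = 35.50 m/s.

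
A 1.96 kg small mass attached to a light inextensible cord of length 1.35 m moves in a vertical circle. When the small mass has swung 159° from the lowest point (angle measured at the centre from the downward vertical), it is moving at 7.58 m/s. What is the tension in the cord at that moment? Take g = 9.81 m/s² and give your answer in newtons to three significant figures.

65.5 N

Take the radial direction toward the centre of the circle as positive. The component of the weight along the string toward the centre is −mg cos φ (φ measured from the bottom), so Newton's second law along the string gives T − mg cos φ = m v²/r.
cos 159° = -0.9336, so T = m(v²/r + g cos φ) = 1.96 × ((7.58)²/1.35 + 9.81 × -0.9336) = 1.96 × (42.56 + (-9.158)) = 1.96 × 33.40 = 65.47 N.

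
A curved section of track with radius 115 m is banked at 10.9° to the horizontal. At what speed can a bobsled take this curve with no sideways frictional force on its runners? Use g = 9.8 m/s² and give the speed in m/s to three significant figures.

On a frictionless banked curve, N sinθ = mv²/r and N cosθ = mg, so tanθ = v²/(rg).
v = √(r g tanθ) = √(115 × 9.8 × tan 10.9°) = √(115 × 9.8 × 0.1926) = √217.0 = 14.73 m/s.

14.7 m/s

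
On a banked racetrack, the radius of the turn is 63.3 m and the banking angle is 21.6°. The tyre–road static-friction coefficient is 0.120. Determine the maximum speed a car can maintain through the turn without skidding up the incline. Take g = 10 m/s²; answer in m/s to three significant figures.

18.5 m/s

At the maximum speed, friction acts down the slope at its limiting value f = μN. Radially (horizontal, toward centre): N sinθ + μN cosθ = mv²/r. Vertically: N cosθ − μN sinθ = mg.
Dividing: v² = r g (sinθ + μcosθ)/(cosθ − μsinθ).
sinθ + μcosθ = 0.3681 + 0.120×0.9298 = 0.4797; cosθ − μsinθ = 0.9298 − 0.120×0.3681 = 0.8856.
v² = 63.3 × 10.0 × 0.4797/0.8856 = 342.9 m²/s², so v = 18.52 m/s.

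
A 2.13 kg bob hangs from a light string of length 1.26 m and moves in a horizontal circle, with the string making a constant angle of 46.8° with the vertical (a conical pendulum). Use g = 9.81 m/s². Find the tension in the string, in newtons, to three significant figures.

Vertically the bob has no acceleration, so T cosθ = mg.
T = mg/cosθ = 2.13 × 9.81 / cos 46.8° = 20.90/0.6845 = 30.52 N.

30.5 N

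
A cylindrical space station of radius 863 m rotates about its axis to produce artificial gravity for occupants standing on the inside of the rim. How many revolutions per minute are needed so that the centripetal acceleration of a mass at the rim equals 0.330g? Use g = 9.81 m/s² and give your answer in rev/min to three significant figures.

0.585 rev/min

Require ω²r = 0.330g, so ω = √(0.330 × 9.81/863) = 0.06125 rad/s.
In rev/min: ω × 60/(2π) = 0.06125 × 60/(2π) = 0.5849 rev/min.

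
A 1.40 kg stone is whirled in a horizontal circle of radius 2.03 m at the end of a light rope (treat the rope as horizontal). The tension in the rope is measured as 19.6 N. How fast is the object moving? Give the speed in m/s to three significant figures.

T = m v²/r ⇒ v = √(T r / m) = √(19.6 × 2.03 / 1.40) = √28.42 = 5.331 m/s.

5.33 m/s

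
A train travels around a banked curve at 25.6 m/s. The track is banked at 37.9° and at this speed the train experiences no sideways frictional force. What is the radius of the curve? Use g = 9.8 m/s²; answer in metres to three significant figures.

85.9 m

Frictionless banking: tanθ = v²/(rg), so r = v²/(g tanθ).
r = (25.6)²/(9.8 × tan 37.9°) = 655.4/(9.8 × 0.7785) = 655.4/7.629 = 85.90 m.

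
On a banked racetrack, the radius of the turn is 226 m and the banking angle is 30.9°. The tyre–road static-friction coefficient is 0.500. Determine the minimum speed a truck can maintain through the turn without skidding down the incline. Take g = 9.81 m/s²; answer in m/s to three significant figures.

13.0 m/s

At the minimum speed, friction acts up the slope at its limiting value f = μN. Radially (horizontal, toward centre): N sinθ − μN cosθ = mv²/r. Vertically: N cosθ + μN sinθ = mg.
Dividing: v² = r g (sinθ − μcosθ)/(cosθ + μsinθ).
sinθ − μcosθ = 0.5135 − 0.500×0.8581 = 0.08451; cosθ + μsinθ = 0.8581 + 0.500×0.5135 = 1.115.
v² = 226 × 9.81 × 0.08451/1.115 = 168.1 m²/s², so v = 12.96 m/s.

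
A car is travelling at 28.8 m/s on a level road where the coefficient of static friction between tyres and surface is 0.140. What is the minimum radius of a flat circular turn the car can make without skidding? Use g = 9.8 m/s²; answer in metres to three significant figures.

605 m

At the limit, μ_s m g = m v²/r, so r_min = v²/(μ_s g) = (28.8)²/(0.140 × 9.8) = 829.4/1.372 = 604.5 m.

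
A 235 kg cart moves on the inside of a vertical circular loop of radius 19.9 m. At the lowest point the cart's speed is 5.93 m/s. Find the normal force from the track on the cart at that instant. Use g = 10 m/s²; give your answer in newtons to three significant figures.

At the lowest point, N points up (toward the centre) and the weight mg points down (away from the centre), so the net inward force is N − mg = mv²/r.
N = m(v²/r + g) = 235 × ((5.93)²/19.9 + 10.0) = 235 × (1.767 + 10.0) = 235 × 11.77 = 2765 N.

2770 N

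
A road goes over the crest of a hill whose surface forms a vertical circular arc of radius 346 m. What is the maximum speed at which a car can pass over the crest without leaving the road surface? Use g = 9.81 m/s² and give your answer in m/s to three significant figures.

58.3 m/s

At the crest the centre of the circle is below the car, so the net downward (centripetal) force is mg − N = mv²/r.
The car leaves the road when N → 0, giving v_max = √(g r) = √(9.81 × 346) = 58.26 m/s.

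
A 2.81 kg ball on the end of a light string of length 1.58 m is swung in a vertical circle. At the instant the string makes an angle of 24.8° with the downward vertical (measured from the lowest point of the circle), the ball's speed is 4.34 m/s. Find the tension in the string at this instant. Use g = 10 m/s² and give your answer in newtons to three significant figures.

Take the radial direction toward the centre of the circle as positive. The component of the weight along the string toward the centre is −mg cos φ (φ measured from the bottom), so Newton's second law along the string gives T − mg cos φ = m v²/r.
cos 24.8° = 0.9078, so T = m(v²/r + g cos φ) = 2.81 × ((4.34)²/1.58 + 10.0 × 0.9078) = 2.81 × (11.92 + (9.078)) = 2.81 × 21.00 = 59.01 N.

59.0 N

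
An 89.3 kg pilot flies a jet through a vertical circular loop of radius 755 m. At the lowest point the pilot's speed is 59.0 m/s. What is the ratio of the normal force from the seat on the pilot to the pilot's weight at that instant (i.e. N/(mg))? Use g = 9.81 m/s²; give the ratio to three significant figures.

At the bottom, N − mg = mv²/r, so N = m(v²/r + g) and N/(mg) = v²/(rg) + 1 = (59.0)²/(755 × 9.81) + 1 = 0.4700 + 1 = 1.470.

1.47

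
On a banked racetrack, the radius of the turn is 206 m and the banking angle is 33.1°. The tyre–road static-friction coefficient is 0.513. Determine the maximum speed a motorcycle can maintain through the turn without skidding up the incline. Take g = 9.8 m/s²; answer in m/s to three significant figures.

59.4 m/s

At the maximum speed, friction acts down the slope at its limiting value f = μN. Radially (horizontal, toward centre): N sinθ + μN cosθ = mv²/r. Vertically: N cosθ − μN sinθ = mg.
Dividing: v² = r g (sinθ + μcosθ)/(cosθ − μsinθ).
sinθ + μcosθ = 0.5461 + 0.513×0.8377 = 0.9759; cosθ − μsinθ = 0.8377 − 0.513×0.5461 = 0.5576.
v² = 206 × 9.8 × 0.9759/0.5576 = 3533 m²/s², so v = 59.44 m/s.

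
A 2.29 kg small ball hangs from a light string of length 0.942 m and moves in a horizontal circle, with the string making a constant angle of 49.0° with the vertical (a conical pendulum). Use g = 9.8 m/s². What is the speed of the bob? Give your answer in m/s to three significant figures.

The radius of the circle is r = L sinθ = 0.942 × sin 49.0° = 0.7109 m.
Horizontally T sinθ = mv²/r and vertically T cosθ = mg, so tanθ = v²/(rg).
v = √(r g tanθ) = √(0.7109 × 9.8 × 1.150) = √8.015 = 2.831 m/s.

2.83 m/s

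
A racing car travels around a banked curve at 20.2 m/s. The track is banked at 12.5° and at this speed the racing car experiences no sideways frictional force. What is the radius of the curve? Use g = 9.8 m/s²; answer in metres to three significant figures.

188 m

Frictionless banking: tanθ = v²/(rg), so r = v²/(g tanθ).
r = (20.2)²/(9.8 × tan 12.5°) = 408.0/(9.8 × 0.2217) = 408.0/2.173 = 187.8 m.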